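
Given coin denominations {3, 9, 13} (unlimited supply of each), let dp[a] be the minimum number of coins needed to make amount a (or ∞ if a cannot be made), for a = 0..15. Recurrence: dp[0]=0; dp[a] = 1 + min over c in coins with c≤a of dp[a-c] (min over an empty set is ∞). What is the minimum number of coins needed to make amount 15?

3

 a  0  1  2  3  4  5  6  7  8  9 10 11 12 13 14 15
dp  0  -  -  1  -  -  2  -  -  1  -  -  2  1  -  3
(- denotes ∞ / unreachable)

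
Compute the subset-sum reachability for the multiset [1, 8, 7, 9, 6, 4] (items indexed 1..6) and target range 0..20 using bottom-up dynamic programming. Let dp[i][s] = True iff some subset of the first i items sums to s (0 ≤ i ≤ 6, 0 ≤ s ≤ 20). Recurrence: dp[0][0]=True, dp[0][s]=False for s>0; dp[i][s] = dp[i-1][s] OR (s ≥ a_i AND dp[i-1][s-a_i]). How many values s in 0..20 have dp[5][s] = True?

13

i\s   0   1   2   3   4   5   6   7   8   9  10  11  12  13  14  15  16  17  18  19  20
  0   T   F   F   F   F   F   F   F   F   F   F   F   F   F   F   F   F   F   F   F   F
  1   T   T   F   F   F   F   F   F   F   F   F   F   F   F   F   F   F   F   F   F   F
  2   T   T   F   F   F   F   F   F   T   T   F   F   F   F   F   F   F   F   F   F   F
  3   T   T   F   F   F   F   F   T   T   T   F   F   F   F   F   T   T   F   F   F   F
  4   T   T   F   F   F   F   F   T   T   T   T   F   F   F   F   T   T   T   T   F   F
  5   T   T   F   F   F   F   T   T   T   T   T   F   F   T   T   T   T   T   T   F   F
  6   T   T   F   F   T   T   T   T   T   T   T   T   T   T   T   T   T   T   T   T   T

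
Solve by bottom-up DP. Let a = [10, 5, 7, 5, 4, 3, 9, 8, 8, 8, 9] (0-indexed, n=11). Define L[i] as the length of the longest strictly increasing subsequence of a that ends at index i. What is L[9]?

3

   i    0    1    2    3    4    5    6    7    8    9   10
a[i]   10    5    7    5    4    3    9    8    8    8    9
L[i]    1    1    2    1    1    1    3    3    3    3    4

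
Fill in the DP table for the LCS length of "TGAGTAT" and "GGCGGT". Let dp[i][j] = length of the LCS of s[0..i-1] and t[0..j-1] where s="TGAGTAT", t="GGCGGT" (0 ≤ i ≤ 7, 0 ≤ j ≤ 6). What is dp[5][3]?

   ''  G  G  C  G  G  T
''  0  0  0  0  0  0  0
 T  0  0  0  0  0  0  1
 G  0  1  1  1  1  1  1
 A  0  1  1  1  1  1  1
 G  0  1  2  2  2  2  2
 T  0  1  2  2  2  2  3
 A  0  1  2  2  2  2  3
 T  0  1  2  2  2  2  3

2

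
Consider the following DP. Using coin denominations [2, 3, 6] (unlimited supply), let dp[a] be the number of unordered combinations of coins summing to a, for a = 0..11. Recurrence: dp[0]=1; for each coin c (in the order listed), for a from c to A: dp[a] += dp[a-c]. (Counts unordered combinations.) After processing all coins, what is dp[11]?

3

after  coin     0     1     2     3     4     5     6     7     8     9    10    11
          2     1     0     1     0     1     0     1     0     1     0     1     0
          3     1     0     1     1     1     1     2     1     2     2     2     2
          6     1     0     1     1     1     1     3     1     3     3     3     3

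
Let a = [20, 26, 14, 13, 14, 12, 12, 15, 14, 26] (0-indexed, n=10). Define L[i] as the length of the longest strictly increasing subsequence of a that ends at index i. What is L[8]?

   i    0    1    2    3    4    5    6    7    8    9
a[i]   20   26   14   13   14   12   12   15   14   26
L[i]    1    2    1    1    2    1    1    3    2    4

2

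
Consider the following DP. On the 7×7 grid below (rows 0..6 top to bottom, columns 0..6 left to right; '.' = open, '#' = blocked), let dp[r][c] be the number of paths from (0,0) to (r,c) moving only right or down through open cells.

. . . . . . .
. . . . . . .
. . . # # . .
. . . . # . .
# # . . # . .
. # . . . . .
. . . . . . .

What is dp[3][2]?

r\c   0   1   2   3   4   5   6
  0   1   1   1   1   1   1   1
  1   1   2   3   4   5   6   7
  2   1   3   6   0   0   6  13
  3   1   4  10  10   0   6  19
  4   0   0  10  20   0   6  25
  5   0   0  10  30  30  36  61
  6   0   0  10  40  70 106 167

10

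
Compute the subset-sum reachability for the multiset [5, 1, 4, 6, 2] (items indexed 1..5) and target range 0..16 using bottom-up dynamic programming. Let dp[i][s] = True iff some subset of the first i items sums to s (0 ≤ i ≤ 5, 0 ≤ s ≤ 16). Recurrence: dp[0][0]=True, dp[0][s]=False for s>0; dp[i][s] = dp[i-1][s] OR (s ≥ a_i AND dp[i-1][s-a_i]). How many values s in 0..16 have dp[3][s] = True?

7

i\s   0   1   2   3   4   5   6   7   8   9  10  11  12  13  14  15  16
  0   T   F   F   F   F   F   F   F   F   F   F   F   F   F   F   F   F
  1   T   F   F   F   F   T   F   F   F   F   F   F   F   F   F   F   F
  2   T   T   F   F   F   T   T   F   F   F   F   F   F   F   F   F   F
  3   T   T   F   F   T   T   T   F   F   T   T   F   F   F   F   F   F
  4   T   T   F   F   T   T   T   T   F   T   T   T   T   F   F   T   T
  5   T   T   T   T   T   T   T   T   T   T   T   T   T   T   T   T   T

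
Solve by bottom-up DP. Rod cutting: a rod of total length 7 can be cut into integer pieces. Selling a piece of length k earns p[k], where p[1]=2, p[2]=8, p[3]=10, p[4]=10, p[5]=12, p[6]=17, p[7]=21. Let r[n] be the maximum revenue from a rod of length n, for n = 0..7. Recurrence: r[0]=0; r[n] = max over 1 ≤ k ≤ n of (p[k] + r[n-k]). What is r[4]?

16

   n    0    1    2    3    4    5    6    7
r[n]    0    2    8   10   16   18   24   26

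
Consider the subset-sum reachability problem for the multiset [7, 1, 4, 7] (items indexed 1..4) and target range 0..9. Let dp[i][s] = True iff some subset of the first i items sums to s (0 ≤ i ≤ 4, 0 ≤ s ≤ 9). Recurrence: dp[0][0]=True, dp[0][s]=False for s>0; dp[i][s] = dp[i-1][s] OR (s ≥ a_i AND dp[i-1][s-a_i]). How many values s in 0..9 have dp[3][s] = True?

i\s   0   1   2   3   4   5   6   7   8   9
  0   T   F   F   F   F   F   F   F   F   F
  1   T   F   F   F   F   F   F   T   F   F
  2   T   T   F   F   F   F   F   T   T   F
  3   T   T   F   F   T   T   F   T   T   F
  4   T   T   F   F   T   T   F   T   T   F

6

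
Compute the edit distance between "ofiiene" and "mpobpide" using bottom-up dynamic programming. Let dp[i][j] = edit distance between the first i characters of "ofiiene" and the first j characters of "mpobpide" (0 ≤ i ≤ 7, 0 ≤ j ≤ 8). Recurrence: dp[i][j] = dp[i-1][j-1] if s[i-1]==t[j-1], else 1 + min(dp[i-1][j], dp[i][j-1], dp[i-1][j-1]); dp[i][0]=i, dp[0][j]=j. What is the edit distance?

6

   ''  m  p  o  b  p  i  d  e
''  0  1  2  3  4  5  6  7  8
 o  1  1  2  2  3  4  5  6  7
 f  2  2  2  3  3  4  5  6  7
 i  3  3  3  3  4  4  4  5  6
 i  4  4  4  4  4  5  4  5  6
 e  5  5  5  5  5  5  5  5  5
 n  6  6  6  6  6  6  6  6  6
 e  7  7  7  7  7  7  7  7  6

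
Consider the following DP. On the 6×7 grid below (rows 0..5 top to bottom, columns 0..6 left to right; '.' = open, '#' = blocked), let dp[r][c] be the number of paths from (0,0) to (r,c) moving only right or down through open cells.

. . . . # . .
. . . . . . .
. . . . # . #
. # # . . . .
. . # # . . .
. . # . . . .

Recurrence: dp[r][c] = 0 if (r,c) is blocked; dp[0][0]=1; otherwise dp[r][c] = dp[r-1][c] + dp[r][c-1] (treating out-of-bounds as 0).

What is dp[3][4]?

10

r\c   0   1   2   3   4   5   6
  0   1   1   1   1   0   0   0
  1   1   2   3   4   4   4   4
  2   1   3   6  10   0   4   0
  3   1   0   0  10  10  14  14
  4   1   1   0   0  10  24  38
  5   1   2   0   0  10  34  72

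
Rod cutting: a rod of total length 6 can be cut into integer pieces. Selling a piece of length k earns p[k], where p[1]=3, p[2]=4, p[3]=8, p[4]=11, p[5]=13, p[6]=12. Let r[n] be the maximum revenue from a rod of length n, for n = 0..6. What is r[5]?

15

   n    0    1    2    3    4    5    6
r[n]    0    3    6    9   12   15   18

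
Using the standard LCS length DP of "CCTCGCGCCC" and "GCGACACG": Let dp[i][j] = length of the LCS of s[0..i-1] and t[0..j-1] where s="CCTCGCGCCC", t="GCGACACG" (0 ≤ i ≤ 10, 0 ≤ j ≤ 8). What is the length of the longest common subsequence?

   ''  G  C  G  A  C  A  C  G
''  0  0  0  0  0  0  0  0  0
 C  0  0  1  1  1  1  1  1  1
 C  0  0  1  1  1  2  2  2  2
 T  0  0  1  1  1  2  2  2  2
 C  0  0  1  1  1  2  2  3  3
 G  0  1  1  2  2  2  2  3  4
 C  0  1  2  2  2  3  3  3  4
 G  0  1  2  3  3  3  3  3  4
 C  0  1  2  3  3  4  4  4  4
 C  0  1  2  3  3  4  4  5  5
 C  0  1  2  3  3  4  4  5  5

5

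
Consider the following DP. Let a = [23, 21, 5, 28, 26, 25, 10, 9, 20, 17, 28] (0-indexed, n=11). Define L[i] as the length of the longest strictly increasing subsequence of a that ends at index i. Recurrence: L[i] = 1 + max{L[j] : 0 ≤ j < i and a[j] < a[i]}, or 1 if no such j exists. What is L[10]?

4

   i    0    1    2    3    4    5    6    7    8    9   10
a[i]   23   21    5   28   26   25   10    9   20   17   28
L[i]    1    1    1    2    2    2    2    2    3    3    4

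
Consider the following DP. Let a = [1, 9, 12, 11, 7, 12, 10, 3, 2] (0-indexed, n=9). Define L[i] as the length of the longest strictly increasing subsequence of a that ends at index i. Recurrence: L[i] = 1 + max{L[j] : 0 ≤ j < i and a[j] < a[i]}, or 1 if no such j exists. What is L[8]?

2

   i    0    1    2    3    4    5    6    7    8
a[i]    1    9   12   11    7   12   10    3    2
L[i]    1    2    3    3    2    4    3    2    2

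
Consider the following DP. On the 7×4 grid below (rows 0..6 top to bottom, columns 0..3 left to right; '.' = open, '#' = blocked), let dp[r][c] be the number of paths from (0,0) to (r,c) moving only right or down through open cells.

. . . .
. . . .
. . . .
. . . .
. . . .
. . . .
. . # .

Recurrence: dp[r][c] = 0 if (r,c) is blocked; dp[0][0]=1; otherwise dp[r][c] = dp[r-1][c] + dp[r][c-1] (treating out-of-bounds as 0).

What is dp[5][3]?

56

r\c   0   1   2   3
  0   1   1   1   1
  1   1   2   3   4
  2   1   3   6  10
  3   1   4  10  20
  4   1   5  15  35
  5   1   6  21  56
  6   1   7   0  56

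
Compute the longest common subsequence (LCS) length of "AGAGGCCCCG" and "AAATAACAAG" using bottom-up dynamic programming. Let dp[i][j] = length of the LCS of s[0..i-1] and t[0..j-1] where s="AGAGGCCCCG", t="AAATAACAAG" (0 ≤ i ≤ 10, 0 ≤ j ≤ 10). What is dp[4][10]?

   ''  A  A  A  T  A  A  C  A  A  G
''  0  0  0  0  0  0  0  0  0  0  0
 A  0  1  1  1  1  1  1  1  1  1  1
 G  0  1  1  1  1  1  1  1  1  1  2
 A  0  1  2  2  2  2  2  2  2  2  2
 G  0  1  2  2  2  2  2  2  2  2  3
 G  0  1  2  2  2  2  2  2  2  2  3
 C  0  1  2  2  2  2  2  3  3  3  3
 C  0  1  2  2  2  2  2  3  3  3  3
 C  0  1  2  2  2  2  2  3  3  3  3
 C  0  1  2  2  2  2  2  3  3  3  3
 G  0  1  2  2  2  2  2  3  3  3  4

3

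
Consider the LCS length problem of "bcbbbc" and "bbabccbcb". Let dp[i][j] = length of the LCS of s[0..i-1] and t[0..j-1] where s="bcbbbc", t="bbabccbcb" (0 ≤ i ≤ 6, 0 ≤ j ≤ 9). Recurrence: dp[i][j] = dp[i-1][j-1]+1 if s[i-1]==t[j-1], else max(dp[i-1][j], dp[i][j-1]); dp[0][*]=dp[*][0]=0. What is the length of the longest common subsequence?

5

   ''  b  b  a  b  c  c  b  c  b
''  0  0  0  0  0  0  0  0  0  0
 b  0  1  1  1  1  1  1  1  1  1
 c  0  1  1  1  1  2  2  2  2  2
 b  0  1  2  2  2  2  2  3  3  3
 b  0  1  2  2  3  3  3  3  3  4
 b  0  1  2  2  3  3  3  4  4  4
 c  0  1  2  2  3  4  4  4  5  5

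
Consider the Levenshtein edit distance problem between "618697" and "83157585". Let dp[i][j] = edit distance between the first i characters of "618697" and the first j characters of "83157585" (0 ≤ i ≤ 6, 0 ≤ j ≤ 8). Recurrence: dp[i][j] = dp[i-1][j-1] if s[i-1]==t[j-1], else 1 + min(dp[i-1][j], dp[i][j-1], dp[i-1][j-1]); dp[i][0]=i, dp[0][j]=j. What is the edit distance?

7

   ''  8  3  1  5  7  5  8  5
''  0  1  2  3  4  5  6  7  8
 6  1  1  2  3  4  5  6  7  8
 1  2  2  2  2  3  4  5  6  7
 8  3  2  3  3  3  4  5  5  6
 6  4  3  3  4  4  4  5  6  6
 9  5  4  4  4  5  5  5  6  7
 7  6  5  5  5  5  5  6  6  7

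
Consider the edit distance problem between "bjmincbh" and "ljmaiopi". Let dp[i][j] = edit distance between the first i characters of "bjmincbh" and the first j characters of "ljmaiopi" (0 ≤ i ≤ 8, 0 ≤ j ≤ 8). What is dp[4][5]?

   ''  l  j  m  a  i  o  p  i
''  0  1  2  3  4  5  6  7  8
 b  1  1  2  3  4  5  6  7  8
 j  2  2  1  2  3  4  5  6  7
 m  3  3  2  1  2  3  4  5  6
 i  4  4  3  2  2  2  3  4  5
 n  5  5  4  3  3  3  3  4  5
 c  6  6  5  4  4  4  4  4  5
 b  7  7  6  5  5  5  5  5  5
 h  8  8  7  6  6  6  6  6  6

2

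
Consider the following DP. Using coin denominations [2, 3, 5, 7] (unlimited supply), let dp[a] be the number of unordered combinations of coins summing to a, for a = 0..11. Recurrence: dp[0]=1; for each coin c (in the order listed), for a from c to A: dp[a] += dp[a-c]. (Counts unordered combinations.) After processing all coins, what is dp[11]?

after  coin     0     1     2     3     4     5     6     7     8     9    10    11
          2     1     0     1     0     1     0     1     0     1     0     1     0
          3     1     0     1     1     1     1     2     1     2     2     2     2
          5     1     0     1     1     1     2     2     2     3     3     4     4
          7     1     0     1     1     1     2     2     3     3     4     5     5

5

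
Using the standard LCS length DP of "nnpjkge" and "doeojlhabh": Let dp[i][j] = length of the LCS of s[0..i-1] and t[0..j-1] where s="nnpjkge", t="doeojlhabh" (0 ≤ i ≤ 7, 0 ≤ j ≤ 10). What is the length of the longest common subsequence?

   ''  d  o  e  o  j  l  h  a  b  h
''  0  0  0  0  0  0  0  0  0  0  0
 n  0  0  0  0  0  0  0  0  0  0  0
 n  0  0  0  0  0  0  0  0  0  0  0
 p  0  0  0  0  0  0  0  0  0  0  0
 j  0  0  0  0  0  1  1  1  1  1  1
 k  0  0  0  0  0  1  1  1  1  1  1
 g  0  0  0  0  0  1  1  1  1  1  1
 e  0  0  0  1  1  1  1  1  1  1  1

1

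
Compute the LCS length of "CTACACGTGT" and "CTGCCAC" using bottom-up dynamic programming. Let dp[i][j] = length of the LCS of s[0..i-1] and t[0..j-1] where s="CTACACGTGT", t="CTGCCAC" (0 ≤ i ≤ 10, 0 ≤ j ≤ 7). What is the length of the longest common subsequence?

5

   ''  C  T  G  C  C  A  C
''  0  0  0  0  0  0  0  0
 C  0  1  1  1  1  1  1  1
 T  0  1  2  2  2  2  2  2
 A  0  1  2  2  2  2  3  3
 C  0  1  2  2  3  3  3  4
 A  0  1  2  2  3  3  4  4
 C  0  1  2  2  3  4  4  5
 G  0  1  2  3  3  4  4  5
 T  0  1  2  3  3  4  4  5
 G  0  1  2  3  3  4  4  5
 T  0  1  2  3  3  4  4  5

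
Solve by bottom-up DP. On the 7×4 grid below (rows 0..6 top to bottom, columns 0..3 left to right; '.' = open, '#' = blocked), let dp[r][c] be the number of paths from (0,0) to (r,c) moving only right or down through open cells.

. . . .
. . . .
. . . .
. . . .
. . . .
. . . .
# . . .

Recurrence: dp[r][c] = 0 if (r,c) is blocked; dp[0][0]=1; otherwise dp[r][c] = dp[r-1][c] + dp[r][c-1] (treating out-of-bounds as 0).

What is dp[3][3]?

20

r\c   0   1   2   3
  0   1   1   1   1
  1   1   2   3   4
  2   1   3   6  10
  3   1   4  10  20
  4   1   5  15  35
  5   1   6  21  56
  6   0   6  27  83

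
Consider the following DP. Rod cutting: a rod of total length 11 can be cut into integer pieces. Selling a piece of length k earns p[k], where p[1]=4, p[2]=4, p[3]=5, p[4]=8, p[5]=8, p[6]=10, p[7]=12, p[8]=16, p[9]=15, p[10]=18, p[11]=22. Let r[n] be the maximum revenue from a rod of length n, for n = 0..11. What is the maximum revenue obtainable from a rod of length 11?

44

   n    0    1    2    3    4    5    6    7    8    9   10   11
r[n]    0    4    8   12   16   20   24   28   32   36   40   44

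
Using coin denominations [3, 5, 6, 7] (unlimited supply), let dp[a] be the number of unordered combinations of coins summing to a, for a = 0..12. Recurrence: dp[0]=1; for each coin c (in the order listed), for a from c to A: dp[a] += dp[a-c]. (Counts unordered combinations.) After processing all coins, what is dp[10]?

2

after  coin     0     1     2     3     4     5     6     7     8     9    10    11    12
          3     1     0     0     1     0     0     1     0     0     1     0     0     1
          5     1     0     0     1     0     1     1     0     1     1     1     1     1
          6     1     0     0     1     0     1     2     0     1     2     1     2     3
          7     1     0     0     1     0     1     2     1     1     2     2     2     4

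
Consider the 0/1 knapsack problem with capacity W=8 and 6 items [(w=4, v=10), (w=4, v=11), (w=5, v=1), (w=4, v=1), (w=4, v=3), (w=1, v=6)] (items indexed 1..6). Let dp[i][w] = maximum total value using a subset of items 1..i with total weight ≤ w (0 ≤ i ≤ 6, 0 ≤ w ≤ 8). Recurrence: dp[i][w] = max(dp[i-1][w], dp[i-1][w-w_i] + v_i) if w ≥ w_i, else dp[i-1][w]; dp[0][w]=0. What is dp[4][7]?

i\w   0   1   2   3   4   5   6   7   8
  0   0   0   0   0   0   0   0   0   0
  1   0   0   0   0  10  10  10  10  10
  2   0   0   0   0  11  11  11  11  21
  3   0   0   0   0  11  11  11  11  21
  4   0   0   0   0  11  11  11  11  21
  5   0   0   0   0  11  11  11  11  21
  6   0   6   6   6  11  17  17  17  21

11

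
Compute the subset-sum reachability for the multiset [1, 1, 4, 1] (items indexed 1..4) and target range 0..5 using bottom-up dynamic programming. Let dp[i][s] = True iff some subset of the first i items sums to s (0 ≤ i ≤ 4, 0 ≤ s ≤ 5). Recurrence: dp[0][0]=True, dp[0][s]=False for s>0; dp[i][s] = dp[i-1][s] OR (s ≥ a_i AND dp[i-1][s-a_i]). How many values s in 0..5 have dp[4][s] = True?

6

i\s   0   1   2   3   4   5
  0   T   F   F   F   F   F
  1   T   T   F   F   F   F
  2   T   T   T   F   F   F
  3   T   T   T   F   T   T
  4   T   T   T   T   T   T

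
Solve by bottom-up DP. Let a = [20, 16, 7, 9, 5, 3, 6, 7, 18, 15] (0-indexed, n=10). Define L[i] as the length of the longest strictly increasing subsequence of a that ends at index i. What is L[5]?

   i    0    1    2    3    4    5    6    7    8    9
a[i]   20   16    7    9    5    3    6    7   18   15
L[i]    1    1    1    2    1    1    2    3    4    4

1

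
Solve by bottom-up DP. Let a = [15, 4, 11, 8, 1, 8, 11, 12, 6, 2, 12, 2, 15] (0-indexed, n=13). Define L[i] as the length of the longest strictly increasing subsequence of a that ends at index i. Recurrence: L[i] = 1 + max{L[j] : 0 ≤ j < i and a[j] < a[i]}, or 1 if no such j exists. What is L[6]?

   i    0    1    2    3    4    5    6    7    8    9   10   11   12
a[i]   15    4   11    8    1    8   11   12    6    2   12    2   15
L[i]    1    1    2    2    1    2    3    4    2    2    4    2    5

3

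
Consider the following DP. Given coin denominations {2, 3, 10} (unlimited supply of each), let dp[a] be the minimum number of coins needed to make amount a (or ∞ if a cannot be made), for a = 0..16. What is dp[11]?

4

 a  0  1  2  3  4  5  6  7  8  9 10 11 12 13 14 15 16
dp  0  -  1  1  2  2  2  3  3  3  1  4  2  2  3  3  3
(- denotes ∞ / unreachable)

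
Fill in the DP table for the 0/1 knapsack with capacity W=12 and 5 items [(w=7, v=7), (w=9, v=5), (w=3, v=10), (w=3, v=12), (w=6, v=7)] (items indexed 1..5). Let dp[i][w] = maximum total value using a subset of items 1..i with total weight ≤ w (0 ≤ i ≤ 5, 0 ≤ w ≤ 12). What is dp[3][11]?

17

i\w   0   1   2   3   4   5   6   7   8   9  10  11  12
  0   0   0   0   0   0   0   0   0   0   0   0   0   0
  1   0   0   0   0   0   0   0   7   7   7   7   7   7
  2   0   0   0   0   0   0   0   7   7   7   7   7   7
  3   0   0   0  10  10  10  10  10  10  10  17  17  17
  4   0   0   0  12  12  12  22  22  22  22  22  22  22
  5   0   0   0  12  12  12  22  22  22  22  22  22  29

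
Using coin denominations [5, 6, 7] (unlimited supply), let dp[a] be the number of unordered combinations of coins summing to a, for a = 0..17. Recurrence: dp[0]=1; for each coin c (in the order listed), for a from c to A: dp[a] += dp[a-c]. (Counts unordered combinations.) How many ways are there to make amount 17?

after  coin     0     1     2     3     4     5     6     7     8     9    10    11    12    13    14    15    16    17
          5     1     0     0     0     0     1     0     0     0     0     1     0     0     0     0     1     0     0
          6     1     0     0     0     0     1     1     0     0     0     1     1     1     0     0     1     1     1
          7     1     0     0     0     0     1     1     1     0     0     1     1     2     1     1     1     1     2

2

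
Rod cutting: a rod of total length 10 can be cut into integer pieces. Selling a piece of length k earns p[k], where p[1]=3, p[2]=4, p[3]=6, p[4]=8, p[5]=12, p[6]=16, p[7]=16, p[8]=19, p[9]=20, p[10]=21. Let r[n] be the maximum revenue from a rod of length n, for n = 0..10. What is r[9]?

   n    0    1    2    3    4    5    6    7    8    9   10
r[n]    0    3    6    9   12   15   18   21   24   27   30

27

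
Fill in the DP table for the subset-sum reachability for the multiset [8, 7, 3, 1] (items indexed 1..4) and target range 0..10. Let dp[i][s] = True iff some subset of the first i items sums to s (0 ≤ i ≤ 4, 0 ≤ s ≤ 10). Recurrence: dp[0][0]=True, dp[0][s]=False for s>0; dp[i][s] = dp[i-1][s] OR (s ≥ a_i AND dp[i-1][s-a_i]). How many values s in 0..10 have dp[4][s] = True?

i\s   0   1   2   3   4   5   6   7   8   9  10
  0   T   F   F   F   F   F   F   F   F   F   F
  1   T   F   F   F   F   F   F   F   T   F   F
  2   T   F   F   F   F   F   F   T   T   F   F
  3   T   F   F   T   F   F   F   T   T   F   T
  4   T   T   F   T   T   F   F   T   T   T   T

8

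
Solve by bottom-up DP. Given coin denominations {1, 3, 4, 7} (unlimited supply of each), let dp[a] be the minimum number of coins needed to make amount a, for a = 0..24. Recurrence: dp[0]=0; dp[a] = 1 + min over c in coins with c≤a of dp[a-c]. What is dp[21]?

 a  0  1  2  3  4  5  6  7  8  9 10 11 12 13 14 15 16 17 18 19 20 21 22 23 24
dp  0  1  2  1  1  2  2  1  2  3  2  2  3  3  2  3  4  3  3  4  4  3  4  5  4

3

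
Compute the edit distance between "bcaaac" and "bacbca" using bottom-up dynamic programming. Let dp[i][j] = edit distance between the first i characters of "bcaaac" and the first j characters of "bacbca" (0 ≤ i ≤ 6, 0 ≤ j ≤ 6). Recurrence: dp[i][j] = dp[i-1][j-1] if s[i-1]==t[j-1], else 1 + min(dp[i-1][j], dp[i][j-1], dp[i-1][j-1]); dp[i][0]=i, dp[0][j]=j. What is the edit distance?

4

   ''  b  a  c  b  c  a
''  0  1  2  3  4  5  6
 b  1  0  1  2  3  4  5
 c  2  1  1  1  2  3  4
 a  3  2  1  2  2  3  3
 a  4  3  2  2  3  3  3
 a  5  4  3  3  3  4  3
 c  6  5  4  3  4  3  4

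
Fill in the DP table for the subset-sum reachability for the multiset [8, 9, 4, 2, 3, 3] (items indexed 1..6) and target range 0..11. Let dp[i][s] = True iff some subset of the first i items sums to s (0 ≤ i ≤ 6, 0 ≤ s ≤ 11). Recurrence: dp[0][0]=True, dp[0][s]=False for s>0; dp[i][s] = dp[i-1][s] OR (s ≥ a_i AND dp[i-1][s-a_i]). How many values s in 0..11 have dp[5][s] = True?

i\s   0   1   2   3   4   5   6   7   8   9  10  11
  0   T   F   F   F   F   F   F   F   F   F   F   F
  1   T   F   F   F   F   F   F   F   T   F   F   F
  2   T   F   F   F   F   F   F   F   T   T   F   F
  3   T   F   F   F   T   F   F   F   T   T   F   F
  4   T   F   T   F   T   F   T   F   T   T   T   T
  5   T   F   T   T   T   T   T   T   T   T   T   T
  6   T   F   T   T   T   T   T   T   T   T   T   T

11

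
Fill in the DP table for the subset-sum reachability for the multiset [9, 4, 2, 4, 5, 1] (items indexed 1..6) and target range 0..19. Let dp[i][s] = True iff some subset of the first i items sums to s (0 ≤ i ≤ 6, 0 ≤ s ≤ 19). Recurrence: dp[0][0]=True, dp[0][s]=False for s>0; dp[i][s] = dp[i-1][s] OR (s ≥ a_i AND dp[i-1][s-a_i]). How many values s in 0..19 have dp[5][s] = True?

17

i\s   0   1   2   3   4   5   6   7   8   9  10  11  12  13  14  15  16  17  18  19
  0   T   F   F   F   F   F   F   F   F   F   F   F   F   F   F   F   F   F   F   F
  1   T   F   F   F   F   F   F   F   F   T   F   F   F   F   F   F   F   F   F   F
  2   T   F   F   F   T   F   F   F   F   T   F   F   F   T   F   F   F   F   F   F
  3   T   F   T   F   T   F   T   F   F   T   F   T   F   T   F   T   F   F   F   F
  4   T   F   T   F   T   F   T   F   T   T   T   T   F   T   F   T   F   T   F   T
  5   T   F   T   F   T   T   T   T   T   T   T   T   F   T   T   T   T   T   T   T
  6   T   T   T   T   T   T   T   T   T   T   T   T   T   T   T   T   T   T   T   T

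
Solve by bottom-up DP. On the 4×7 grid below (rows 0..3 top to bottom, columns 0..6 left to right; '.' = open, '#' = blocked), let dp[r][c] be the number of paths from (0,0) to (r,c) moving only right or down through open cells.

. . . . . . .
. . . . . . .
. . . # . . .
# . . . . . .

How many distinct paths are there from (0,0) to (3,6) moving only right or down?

r\c   0   1   2   3   4   5   6
  0   1   1   1   1   1   1   1
  1   1   2   3   4   5   6   7
  2   1   3   6   0   5  11  18
  3   0   3   9   9  14  25  43

43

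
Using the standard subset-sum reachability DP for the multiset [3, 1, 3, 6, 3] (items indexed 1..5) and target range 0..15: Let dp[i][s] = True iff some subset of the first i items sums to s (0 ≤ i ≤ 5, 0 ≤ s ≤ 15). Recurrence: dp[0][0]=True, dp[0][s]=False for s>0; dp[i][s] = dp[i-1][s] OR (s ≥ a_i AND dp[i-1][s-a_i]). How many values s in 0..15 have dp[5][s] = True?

i\s   0   1   2   3   4   5   6   7   8   9  10  11  12  13  14  15
  0   T   F   F   F   F   F   F   F   F   F   F   F   F   F   F   F
  1   T   F   F   T   F   F   F   F   F   F   F   F   F   F   F   F
  2   T   T   F   T   T   F   F   F   F   F   F   F   F   F   F   F
  3   T   T   F   T   T   F   T   T   F   F   F   F   F   F   F   F
  4   T   T   F   T   T   F   T   T   F   T   T   F   T   T   F   F
  5   T   T   F   T   T   F   T   T   F   T   T   F   T   T   F   T

11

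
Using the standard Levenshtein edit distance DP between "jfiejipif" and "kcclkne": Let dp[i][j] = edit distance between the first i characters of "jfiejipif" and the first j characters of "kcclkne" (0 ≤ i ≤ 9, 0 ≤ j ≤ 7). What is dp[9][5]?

9

   ''  k  c  c  l  k  n  e
''  0  1  2  3  4  5  6  7
 j  1  1  2  3  4  5  6  7
 f  2  2  2  3  4  5  6  7
 i  3  3  3  3  4  5  6  7
 e  4  4  4  4  4  5  6  6
 j  5  5  5  5  5  5  6  7
 i  6  6  6  6  6  6  6  7
 p  7  7  7  7  7  7  7  7
 i  8  8  8  8  8  8  8  8
 f  9  9  9  9  9  9  9  9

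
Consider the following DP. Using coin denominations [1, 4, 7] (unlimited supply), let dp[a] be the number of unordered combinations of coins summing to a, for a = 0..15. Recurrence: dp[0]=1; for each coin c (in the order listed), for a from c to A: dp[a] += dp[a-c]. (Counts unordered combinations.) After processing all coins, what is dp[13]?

after  coin     0     1     2     3     4     5     6     7     8     9    10    11    12    13    14    15
          1     1     1     1     1     1     1     1     1     1     1     1     1     1     1     1     1
          4     1     1     1     1     2     2     2     2     3     3     3     3     4     4     4     4
          7     1     1     1     1     2     2     2     3     4     4     4     5     6     6     7     8

6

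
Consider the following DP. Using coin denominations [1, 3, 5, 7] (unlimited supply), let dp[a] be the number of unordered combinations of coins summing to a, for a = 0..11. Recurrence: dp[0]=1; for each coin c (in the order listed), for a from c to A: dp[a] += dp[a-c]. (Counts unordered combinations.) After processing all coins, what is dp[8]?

6

after  coin     0     1     2     3     4     5     6     7     8     9    10    11
          1     1     1     1     1     1     1     1     1     1     1     1     1
          3     1     1     1     2     2     2     3     3     3     4     4     4
          5     1     1     1     2     2     3     4     4     5     6     7     8
          7     1     1     1     2     2     3     4     5     6     7     9    10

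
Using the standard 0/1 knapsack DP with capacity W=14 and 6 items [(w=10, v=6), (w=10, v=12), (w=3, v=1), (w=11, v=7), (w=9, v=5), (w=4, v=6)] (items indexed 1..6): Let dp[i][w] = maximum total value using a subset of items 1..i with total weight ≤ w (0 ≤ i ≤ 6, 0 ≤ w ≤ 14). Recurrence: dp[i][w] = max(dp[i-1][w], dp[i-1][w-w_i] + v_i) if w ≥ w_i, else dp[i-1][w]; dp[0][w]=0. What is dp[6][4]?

6

i\w   0   1   2   3   4   5   6   7   8   9  10  11  12  13  14
  0   0   0   0   0   0   0   0   0   0   0   0   0   0   0   0
  1   0   0   0   0   0   0   0   0   0   0   6   6   6   6   6
  2   0   0   0   0   0   0   0   0   0   0  12  12  12  12  12
  3   0   0   0   1   1   1   1   1   1   1  12  12  12  13  13
  4   0   0   0   1   1   1   1   1   1   1  12  12  12  13  13
  5   0   0   0   1   1   1   1   1   1   5  12  12  12  13  13
  6   0   0   0   1   6   6   6   7   7   7  12  12  12  13  18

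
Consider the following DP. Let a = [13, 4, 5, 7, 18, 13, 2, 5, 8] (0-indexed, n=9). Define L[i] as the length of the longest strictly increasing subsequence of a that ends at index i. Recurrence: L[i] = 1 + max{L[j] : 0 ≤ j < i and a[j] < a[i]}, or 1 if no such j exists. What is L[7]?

   i    0    1    2    3    4    5    6    7    8
a[i]   13    4    5    7   18   13    2    5    8
L[i]    1    1    2    3    4    4    1    2    4

2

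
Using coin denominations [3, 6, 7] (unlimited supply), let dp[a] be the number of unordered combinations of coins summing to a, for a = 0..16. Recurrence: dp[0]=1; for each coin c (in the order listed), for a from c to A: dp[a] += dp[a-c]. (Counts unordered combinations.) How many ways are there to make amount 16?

after  coin     0     1     2     3     4     5     6     7     8     9    10    11    12    13    14    15    16
          3     1     0     0     1     0     0     1     0     0     1     0     0     1     0     0     1     0
          6     1     0     0     1     0     0     2     0     0     2     0     0     3     0     0     3     0
          7     1     0     0     1     0     0     2     1     0     2     1     0     3     2     1     3     2

2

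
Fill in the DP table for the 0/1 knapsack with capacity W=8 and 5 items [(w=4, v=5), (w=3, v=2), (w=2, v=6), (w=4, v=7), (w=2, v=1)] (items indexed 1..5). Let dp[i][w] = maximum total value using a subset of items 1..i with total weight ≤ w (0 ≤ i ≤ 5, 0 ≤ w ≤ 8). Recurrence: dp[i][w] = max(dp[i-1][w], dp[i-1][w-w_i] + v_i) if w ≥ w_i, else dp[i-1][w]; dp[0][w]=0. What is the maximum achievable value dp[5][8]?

14

i\w   0   1   2   3   4   5   6   7   8
  0   0   0   0   0   0   0   0   0   0
  1   0   0   0   0   5   5   5   5   5
  2   0   0   0   2   5   5   5   7   7
  3   0   0   6   6   6   8  11  11  11
  4   0   0   6   6   7   8  13  13  13
  5   0   0   6   6   7   8  13  13  14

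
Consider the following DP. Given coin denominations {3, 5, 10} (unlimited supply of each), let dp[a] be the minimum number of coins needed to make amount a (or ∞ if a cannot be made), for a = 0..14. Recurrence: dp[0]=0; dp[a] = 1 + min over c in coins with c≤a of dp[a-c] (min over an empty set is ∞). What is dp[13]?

 a  0  1  2  3  4  5  6  7  8  9 10 11 12 13 14
dp  0  -  -  1  -  1  2  -  2  3  1  3  4  2  4
(- denotes ∞ / unreachable)

2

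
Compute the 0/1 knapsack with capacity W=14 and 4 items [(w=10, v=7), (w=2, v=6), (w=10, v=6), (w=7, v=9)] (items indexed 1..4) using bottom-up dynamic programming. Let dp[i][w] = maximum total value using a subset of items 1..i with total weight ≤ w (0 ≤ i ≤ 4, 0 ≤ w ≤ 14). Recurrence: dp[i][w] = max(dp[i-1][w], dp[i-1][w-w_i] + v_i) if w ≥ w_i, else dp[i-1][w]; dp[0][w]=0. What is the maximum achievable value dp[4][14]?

15

i\w   0   1   2   3   4   5   6   7   8   9  10  11  12  13  14
  0   0   0   0   0   0   0   0   0   0   0   0   0   0   0   0
  1   0   0   0   0   0   0   0   0   0   0   7   7   7   7   7
  2   0   0   6   6   6   6   6   6   6   6   7   7  13  13  13
  3   0   0   6   6   6   6   6   6   6   6   7   7  13  13  13
  4   0   0   6   6   6   6   6   9   9  15  15  15  15  15  15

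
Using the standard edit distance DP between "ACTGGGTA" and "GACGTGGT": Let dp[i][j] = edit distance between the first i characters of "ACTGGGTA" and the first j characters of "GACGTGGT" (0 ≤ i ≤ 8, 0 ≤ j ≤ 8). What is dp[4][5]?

3

   ''  G  A  C  G  T  G  G  T
''  0  1  2  3  4  5  6  7  8
 A  1  1  1  2  3  4  5  6  7
 C  2  2  2  1  2  3  4  5  6
 T  3  3  3  2  2  2  3  4  5
 G  4  3  4  3  2  3  2  3  4
 G  5  4  4  4  3  3  3  2  3
 G  6  5  5  5  4  4  3  3  3
 T  7  6  6  6  5  4  4  4  3
 A  8  7  6  7  6  5  5  5  4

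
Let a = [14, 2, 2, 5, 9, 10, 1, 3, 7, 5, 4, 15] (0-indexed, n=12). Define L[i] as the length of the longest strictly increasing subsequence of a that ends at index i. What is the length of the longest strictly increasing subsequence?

5

   i    0    1    2    3    4    5    6    7    8    9   10   11
a[i]   14    2    2    5    9   10    1    3    7    5    4   15
L[i]    1    1    1    2    3    4    1    2    3    3    3    5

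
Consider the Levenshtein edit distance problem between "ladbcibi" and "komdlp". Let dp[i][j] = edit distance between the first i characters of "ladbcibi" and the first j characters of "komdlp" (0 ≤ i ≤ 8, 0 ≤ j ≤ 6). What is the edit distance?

8

   ''  k  o  m  d  l  p
''  0  1  2  3  4  5  6
 l  1  1  2  3  4  4  5
 a  2  2  2  3  4  5  5
 d  3  3  3  3  3  4  5
 b  4  4  4  4  4  4  5
 c  5  5  5  5  5  5  5
 i  6  6  6  6  6  6  6
 b  7  7  7  7  7  7  7
 i  8  8  8  8  8  8  8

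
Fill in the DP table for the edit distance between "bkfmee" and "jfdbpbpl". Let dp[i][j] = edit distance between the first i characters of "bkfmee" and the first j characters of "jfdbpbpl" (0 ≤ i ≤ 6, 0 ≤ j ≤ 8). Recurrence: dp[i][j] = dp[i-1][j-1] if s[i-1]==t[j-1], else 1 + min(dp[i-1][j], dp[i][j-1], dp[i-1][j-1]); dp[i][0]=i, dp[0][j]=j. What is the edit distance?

8

   ''  j  f  d  b  p  b  p  l
''  0  1  2  3  4  5  6  7  8
 b  1  1  2  3  3  4  5  6  7
 k  2  2  2  3  4  4  5  6  7
 f  3  3  2  3  4  5  5  6  7
 m  4  4  3  3  4  5  6  6  7
 e  5  5  4  4  4  5  6  7  7
 e  6  6  5  5  5  5  6  7  8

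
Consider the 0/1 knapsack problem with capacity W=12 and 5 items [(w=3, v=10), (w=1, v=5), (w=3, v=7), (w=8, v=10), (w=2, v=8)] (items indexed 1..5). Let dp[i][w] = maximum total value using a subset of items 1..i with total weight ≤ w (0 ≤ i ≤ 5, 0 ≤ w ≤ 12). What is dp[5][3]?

13

i\w   0   1   2   3   4   5   6   7   8   9  10  11  12
  0   0   0   0   0   0   0   0   0   0   0   0   0   0
  1   0   0   0  10  10  10  10  10  10  10  10  10  10
  2   0   5   5  10  15  15  15  15  15  15  15  15  15
  3   0   5   5  10  15  15  17  22  22  22  22  22  22
  4   0   5   5  10  15  15  17  22  22  22  22  22  25
  5   0   5   8  13  15  18  23  23  25  30  30  30  30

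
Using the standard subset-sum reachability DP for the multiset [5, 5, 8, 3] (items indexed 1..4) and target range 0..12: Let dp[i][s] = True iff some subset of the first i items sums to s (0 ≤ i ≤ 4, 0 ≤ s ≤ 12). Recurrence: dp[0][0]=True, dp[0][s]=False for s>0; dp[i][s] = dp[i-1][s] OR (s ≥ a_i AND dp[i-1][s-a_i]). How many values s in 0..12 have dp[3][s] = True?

4

i\s   0   1   2   3   4   5   6   7   8   9  10  11  12
  0   T   F   F   F   F   F   F   F   F   F   F   F   F
  1   T   F   F   F   F   T   F   F   F   F   F   F   F
  2   T   F   F   F   F   T   F   F   F   F   T   F   F
  3   T   F   F   F   F   T   F   F   T   F   T   F   F
  4   T   F   F   T   F   T   F   F   T   F   T   T   F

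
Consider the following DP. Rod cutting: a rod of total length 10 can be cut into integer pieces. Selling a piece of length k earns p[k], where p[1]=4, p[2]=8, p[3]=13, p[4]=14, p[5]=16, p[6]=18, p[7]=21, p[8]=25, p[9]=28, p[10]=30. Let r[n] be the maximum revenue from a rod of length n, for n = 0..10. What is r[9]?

   n    0    1    2    3    4    5    6    7    8    9   10
r[n]    0    4    8   13   17   21   26   30   34   39   43

39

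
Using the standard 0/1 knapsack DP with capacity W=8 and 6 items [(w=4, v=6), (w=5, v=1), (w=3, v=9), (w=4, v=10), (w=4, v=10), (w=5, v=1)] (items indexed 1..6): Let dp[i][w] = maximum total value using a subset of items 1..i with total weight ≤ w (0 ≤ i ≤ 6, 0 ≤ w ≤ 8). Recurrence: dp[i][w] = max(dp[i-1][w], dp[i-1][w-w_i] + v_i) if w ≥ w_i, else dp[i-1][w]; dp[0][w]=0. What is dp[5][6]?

i\w   0   1   2   3   4   5   6   7   8
  0   0   0   0   0   0   0   0   0   0
  1   0   0   0   0   6   6   6   6   6
  2   0   0   0   0   6   6   6   6   6
  3   0   0   0   9   9   9   9  15  15
  4   0   0   0   9  10  10  10  19  19
  5   0   0   0   9  10  10  10  19  20
  6   0   0   0   9  10  10  10  19  20

10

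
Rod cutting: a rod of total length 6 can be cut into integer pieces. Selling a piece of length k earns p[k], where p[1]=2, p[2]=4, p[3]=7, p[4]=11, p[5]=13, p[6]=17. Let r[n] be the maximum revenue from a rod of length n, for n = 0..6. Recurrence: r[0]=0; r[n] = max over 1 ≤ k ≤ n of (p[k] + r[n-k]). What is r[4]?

11

   n    0    1    2    3    4    5    6
r[n]    0    2    4    7   11   13   17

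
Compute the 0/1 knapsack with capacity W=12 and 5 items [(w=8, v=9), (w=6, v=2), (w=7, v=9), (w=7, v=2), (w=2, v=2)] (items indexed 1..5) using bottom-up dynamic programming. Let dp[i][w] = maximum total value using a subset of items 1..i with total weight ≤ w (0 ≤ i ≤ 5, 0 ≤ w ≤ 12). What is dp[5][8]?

i\w   0   1   2   3   4   5   6   7   8   9  10  11  12
  0   0   0   0   0   0   0   0   0   0   0   0   0   0
  1   0   0   0   0   0   0   0   0   9   9   9   9   9
  2   0   0   0   0   0   0   2   2   9   9   9   9   9
  3   0   0   0   0   0   0   2   9   9   9   9   9   9
  4   0   0   0   0   0   0   2   9   9   9   9   9   9
  5   0   0   2   2   2   2   2   9   9  11  11  11  11

9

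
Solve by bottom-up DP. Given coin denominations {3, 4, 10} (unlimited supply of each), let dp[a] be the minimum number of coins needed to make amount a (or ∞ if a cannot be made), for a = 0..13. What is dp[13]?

2

 a  0  1  2  3  4  5  6  7  8  9 10 11 12 13
dp  0  -  -  1  1  -  2  2  2  3  1  3  3  2
(- denotes ∞ / unreachable)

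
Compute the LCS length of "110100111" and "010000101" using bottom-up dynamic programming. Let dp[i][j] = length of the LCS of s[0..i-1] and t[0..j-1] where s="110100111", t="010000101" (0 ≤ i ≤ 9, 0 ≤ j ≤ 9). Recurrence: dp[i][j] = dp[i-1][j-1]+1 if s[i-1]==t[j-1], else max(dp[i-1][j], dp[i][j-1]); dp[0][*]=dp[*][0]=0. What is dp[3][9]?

   ''  0  1  0  0  0  0  1  0  1
''  0  0  0  0  0  0  0  0  0  0
 1  0  0  1  1  1  1  1  1  1  1
 1  0  0  1  1  1  1  1  2  2  2
 0  0  1  1  2  2  2  2  2  3  3
 1  0  1  2  2  2  2  2  3  3  4
 0  0  1  2  3  3  3  3  3  4  4
 0  0  1  2  3  4  4  4  4  4  4
 1  0  1  2  3  4  4  4  5  5  5
 1  0  1  2  3  4  4  4  5  5  6
 1  0  1  2  3  4  4  4  5  5  6

3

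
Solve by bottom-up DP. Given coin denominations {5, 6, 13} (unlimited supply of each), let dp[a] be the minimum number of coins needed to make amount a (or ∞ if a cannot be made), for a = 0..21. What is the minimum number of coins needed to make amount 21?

 a  0  1  2  3  4  5  6  7  8  9 10 11 12 13 14 15 16 17 18 19 20 21
dp  0  -  -  -  -  1  1  -  -  -  2  2  2  1  -  3  3  3  2  2  4  4
(- denotes ∞ / unreachable)

4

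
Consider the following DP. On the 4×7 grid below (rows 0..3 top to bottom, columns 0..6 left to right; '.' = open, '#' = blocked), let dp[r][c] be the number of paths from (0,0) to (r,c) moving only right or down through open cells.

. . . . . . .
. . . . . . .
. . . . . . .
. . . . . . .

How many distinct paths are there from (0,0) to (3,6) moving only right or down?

84

r\c   0   1   2   3   4   5   6
  0   1   1   1   1   1   1   1
  1   1   2   3   4   5   6   7
  2   1   3   6  10  15  21  28
  3   1   4  10  20  35  56  84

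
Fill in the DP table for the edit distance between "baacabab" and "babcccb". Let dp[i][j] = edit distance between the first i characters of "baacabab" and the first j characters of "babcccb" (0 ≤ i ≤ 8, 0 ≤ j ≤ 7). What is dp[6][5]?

3

   ''  b  a  b  c  c  c  b
''  0  1  2  3  4  5  6  7
 b  1  0  1  2  3  4  5  6
 a  2  1  0  1  2  3  4  5
 a  3  2  1  1  2  3  4  5
 c  4  3  2  2  1  2  3  4
 a  5  4  3  3  2  2  3  4
 b  6  5  4  3  3  3  3  3
 a  7  6  5  4  4  4  4  4
 b  8  7  6  5  5  5  5  4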